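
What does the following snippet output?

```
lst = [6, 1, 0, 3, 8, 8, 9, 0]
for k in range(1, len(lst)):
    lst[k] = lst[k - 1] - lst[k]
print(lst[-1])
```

-23

k=1: lst[1] = 6-1 = 5 → [6, 5, 0, 3, 8, 8, 9, 0]
k=2: lst[2] = 5-0 = 5 → [6, 5, 5, 3, 8, 8, 9, 0]
k=3: lst[3] = 5-3 = 2 → [6, 5, 5, 2, 8, 8, 9, 0]
k=4: lst[4] = 2-8 = -6 → [6, 5, 5, 2, -6, 8, 9, 0]
k=5: lst[5] = (-6)-8 = -14 → [6, 5, 5, 2, -6, -14, 9, 0]
k=6: lst[6] = (-14)-9 = -23 → [6, 5, 5, 2, -6, -14, -23, 0]
k=7: lst[7] = (-23)-0 = -23 → [6, 5, 5, 2, -6, -14, -23, -23]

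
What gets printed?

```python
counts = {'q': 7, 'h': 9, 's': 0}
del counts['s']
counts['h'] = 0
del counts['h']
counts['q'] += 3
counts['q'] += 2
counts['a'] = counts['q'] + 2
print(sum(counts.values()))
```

26

del 's' → {'q': 7, 'h': 9}
counts['h'] = 0 → {'q': 7, 'h': 0}
del 'h' → {'q': 7}
counts['q'] = 7+3 = 10 → {'q': 10}
counts['q'] = 10+2 = 12 → {'q': 12}
counts['a'] = counts['q']+2 = 14 → {'q': 12, 'a': 14}
sum of values = 26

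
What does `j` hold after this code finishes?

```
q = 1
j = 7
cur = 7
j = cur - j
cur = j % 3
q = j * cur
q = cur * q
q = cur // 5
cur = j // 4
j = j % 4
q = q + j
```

j = 7-7 = 0
cur = 0%3 = 0
q = 0*0 = 0
q = 0*0 = 0
q = 0//5 = 0
cur = 0//4 = 0
j = 0%4 = 0
q = 0+0 = 0

0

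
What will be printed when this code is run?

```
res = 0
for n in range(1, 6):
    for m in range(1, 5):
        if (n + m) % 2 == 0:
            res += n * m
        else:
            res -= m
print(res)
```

n=1,m=1: even sum, res = 0+1 = 1
n=1,m=2: odd sum, res = 1-2 = -1
n=1,m=3: even sum, res = (-1)+3 = 2
n=1,m=4: odd sum, res = 2-4 = -2
n=2,m=1: odd sum, res = (-2)-1 = -3
n=2,m=2: even sum, res = (-3)+4 = 1
n=2,m=3: odd sum, res = 1-3 = -2
n=2,m=4: even sum, res = (-2)+8 = 6
n=3,m=1: even sum, res = 6+3 = 9
n=3,m=2: odd sum, res = 9-2 = 7
n=3,m=3: even sum, res = 7+9 = 16
n=3,m=4: odd sum, res = 16-4 = 12
n=4,m=1: odd sum, res = 12-1 = 11
n=4,m=2: even sum, res = 11+8 = 19
n=4,m=3: odd sum, res = 19-3 = 16
n=4,m=4: even sum, res = 16+16 = 32
n=5,m=1: even sum, res = 32+5 = 37
n=5,m=2: odd sum, res = 37-2 = 35
n=5,m=3: even sum, res = 35+15 = 50
n=5,m=4: odd sum, res = 50-4 = 46

46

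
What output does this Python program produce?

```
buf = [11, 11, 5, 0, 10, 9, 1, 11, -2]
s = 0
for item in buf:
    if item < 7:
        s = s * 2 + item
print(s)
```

item=11: not <7
item=11: not <7
item=5: <7, s = 0*2+5 = 5
item=0: <7, s = 5*2+0 = 10
item=10: not <7
item=9: not <7
item=1: <7, s = 10*2+1 = 21
item=11: not <7
item=-2: <7, s = 21*2+(-2) = 40

40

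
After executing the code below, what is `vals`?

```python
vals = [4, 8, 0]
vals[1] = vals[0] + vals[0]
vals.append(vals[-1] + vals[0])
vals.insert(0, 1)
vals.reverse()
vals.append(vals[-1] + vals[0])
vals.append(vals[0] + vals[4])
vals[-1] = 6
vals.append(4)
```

vals[1] = vals[0]+vals[0] = 4+4 = 8 → [4, 8, 0]
append vals[-1]+vals[0] = 0+4 = 4 → [4, 8, 0, 4]
insert 1 at 0 → [1, 4, 8, 0, 4]
reverse → [4, 0, 8, 4, 1]
append vals[-1]+vals[0] = 1+4 = 5 → [4, 0, 8, 4, 1, 5]
append vals[0]+vals[4] = 4+1 = 5 → [4, 0, 8, 4, 1, 5, 5]
vals[-1] = 6 → [4, 0, 8, 4, 1, 5, 6]
append 4 → [4, 0, 8, 4, 1, 5, 6, 4]

[4, 0, 8, 4, 1, 5, 6, 4]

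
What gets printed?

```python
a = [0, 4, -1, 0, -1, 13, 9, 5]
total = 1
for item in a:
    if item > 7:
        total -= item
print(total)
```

item=0: not >7
item=4: not >7
item=-1: not >7
item=0: not >7
item=-1: not >7
item=13: >7, total = 1-13 = -12
item=9: >7, total = (-12)-9 = -21
item=5: not >7

-21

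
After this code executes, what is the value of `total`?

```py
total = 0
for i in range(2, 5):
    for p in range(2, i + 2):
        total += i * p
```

i=2,p=2: total = 0+4 = 4
i=2,p=3: total = 4+6 = 10
i=3,p=2: total = 10+6 = 16
i=3,p=3: total = 16+9 = 25
i=3,p=4: total = 25+12 = 37
i=4,p=2: total = 37+8 = 45
i=4,p=3: total = 45+12 = 57
i=4,p=4: total = 57+16 = 73
i=4,p=5: total = 73+20 = 93

93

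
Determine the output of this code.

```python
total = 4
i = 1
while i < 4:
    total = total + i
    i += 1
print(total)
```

10

i=1: total = 4+1 = 5
i=2: total = 5+2 = 7
i=3: total = 7+3 = 10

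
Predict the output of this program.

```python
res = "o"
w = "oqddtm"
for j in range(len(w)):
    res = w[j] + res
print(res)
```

mtddqoo

j=0: prepend 'o' → 'oo'
j=1: prepend 'q' → 'qoo'
j=2: prepend 'd' → 'dqoo'
j=3: prepend 'd' → 'ddqoo'
j=4: prepend 't' → 'tddqoo'
j=5: prepend 'm' → 'mtddqoo'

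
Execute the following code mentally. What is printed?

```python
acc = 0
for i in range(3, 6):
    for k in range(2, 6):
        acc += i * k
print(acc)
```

168

i=3,k=2: acc = 0+6 = 6
i=3,k=3: acc = 6+9 = 15
i=3,k=4: acc = 15+12 = 27
i=3,k=5: acc = 27+15 = 42
i=4,k=2: acc = 42+8 = 50
i=4,k=3: acc = 50+12 = 62
i=4,k=4: acc = 62+16 = 78
i=4,k=5: acc = 78+20 = 98
i=5,k=2: acc = 98+10 = 108
i=5,k=3: acc = 108+15 = 123
i=5,k=4: acc = 123+20 = 143
i=5,k=5: acc = 143+25 = 168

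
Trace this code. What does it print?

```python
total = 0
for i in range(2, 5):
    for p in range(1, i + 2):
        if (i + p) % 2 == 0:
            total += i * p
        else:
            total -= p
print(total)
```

21

i=2,p=1: odd sum, total = 0-1 = -1
i=2,p=2: even sum, total = (-1)+4 = 3
i=2,p=3: odd sum, total = 3-3 = 0
i=3,p=1: even sum, total = 0+3 = 3
i=3,p=2: odd sum, total = 3-2 = 1
i=3,p=3: even sum, total = 1+9 = 10
i=3,p=4: odd sum, total = 10-4 = 6
i=4,p=1: odd sum, total = 6-1 = 5
i=4,p=2: even sum, total = 5+8 = 13
i=4,p=3: odd sum, total = 13-3 = 10
i=4,p=4: even sum, total = 10+16 = 26
i=4,p=5: odd sum, total = 26-5 = 21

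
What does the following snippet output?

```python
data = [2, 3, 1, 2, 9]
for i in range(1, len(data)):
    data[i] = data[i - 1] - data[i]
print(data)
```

i=1: data[1] = 2-3 = -1 → [2, -1, 1, 2, 9]
i=2: data[2] = (-1)-1 = -2 → [2, -1, -2, 2, 9]
i=3: data[3] = (-2)-2 = -4 → [2, -1, -2, -4, 9]
i=4: data[4] = (-4)-9 = -13 → [2, -1, -2, -4, -13]

[2, -1, -2, -4, -13]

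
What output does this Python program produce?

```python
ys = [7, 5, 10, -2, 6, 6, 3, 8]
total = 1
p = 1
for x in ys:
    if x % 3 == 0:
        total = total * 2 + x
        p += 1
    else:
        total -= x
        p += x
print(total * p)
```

-3872

x=7: not %3==0, total = 1-7 = -6; p=8
x=5: not %3==0, total = (-6)-5 = -11; p=13
x=10: not %3==0, total = (-11)-10 = -21; p=23
x=-2: not %3==0, total = (-21)-(-2) = -19; p=21
x=6: %3==0, total = (-19)*2+6 = -32; p=22
x=6: %3==0, total = (-32)*2+6 = -58; p=23
x=3: %3==0, total = (-58)*2+3 = -113; p=24
x=8: not %3==0, total = (-113)-8 = -121; p=32
total*p = (-121)*32 = -3872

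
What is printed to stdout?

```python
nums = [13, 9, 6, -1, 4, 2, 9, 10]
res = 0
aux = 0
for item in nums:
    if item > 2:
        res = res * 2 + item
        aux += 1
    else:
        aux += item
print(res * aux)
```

4564

item=13: >2, res = 0*2+13 = 13; aux=1
item=9: >2, res = 13*2+9 = 35; aux=2
item=6: >2, res = 35*2+6 = 76; aux=3
item=-1: not >2; aux=2
item=4: >2, res = 76*2+4 = 156; aux=3
item=2: not >2; aux=5
item=9: >2, res = 156*2+9 = 321; aux=6
item=10: >2, res = 321*2+10 = 652; aux=7
res*aux = 652*7 = 4564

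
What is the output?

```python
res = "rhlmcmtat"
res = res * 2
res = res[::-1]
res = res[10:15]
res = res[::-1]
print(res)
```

repeat ×2 → 'rhlmcmtatrhlmcmtat'
reverse → 'tatmcmlhrtatmcmlhr'
slice [10:15] → 'atmcm'
reverse → 'mcmta'

mcmta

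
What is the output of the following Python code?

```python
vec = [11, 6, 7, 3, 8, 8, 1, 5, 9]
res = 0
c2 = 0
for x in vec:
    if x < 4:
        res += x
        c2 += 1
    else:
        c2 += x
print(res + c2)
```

x=11: not <4; c2=11
x=6: not <4; c2=17
x=7: not <4; c2=24
x=3: <4, res = 0+3 = 3; c2=25
x=8: not <4; c2=33
x=8: not <4; c2=41
x=1: <4, res = 3+1 = 4; c2=42
x=5: not <4; c2=47
x=9: not <4; c2=56
res+c2 = 4+56 = 60

60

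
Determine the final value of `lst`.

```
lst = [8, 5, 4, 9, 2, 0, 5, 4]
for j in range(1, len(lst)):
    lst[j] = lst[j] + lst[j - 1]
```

[8, 13, 17, 26, 28, 28, 33, 37]

j=1: lst[1] = 5+8 = 13 → [8, 13, 4, 9, 2, 0, 5, 4]
j=2: lst[2] = 4+13 = 17 → [8, 13, 17, 9, 2, 0, 5, 4]
j=3: lst[3] = 9+17 = 26 → [8, 13, 17, 26, 2, 0, 5, 4]
j=4: lst[4] = 2+26 = 28 → [8, 13, 17, 26, 28, 0, 5, 4]
j=5: lst[5] = 0+28 = 28 → [8, 13, 17, 26, 28, 28, 5, 4]
j=6: lst[6] = 5+28 = 33 → [8, 13, 17, 26, 28, 28, 33, 4]
j=7: lst[7] = 4+33 = 37 → [8, 13, 17, 26, 28, 28, 33, 37]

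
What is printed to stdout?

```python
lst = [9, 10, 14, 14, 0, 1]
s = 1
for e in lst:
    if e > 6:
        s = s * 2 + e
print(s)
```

170

e=9: >6, s = 1*2+9 = 11
e=10: >6, s = 11*2+10 = 32
e=14: >6, s = 32*2+14 = 78
e=14: >6, s = 78*2+14 = 170
e=0: not >6
e=1: not >6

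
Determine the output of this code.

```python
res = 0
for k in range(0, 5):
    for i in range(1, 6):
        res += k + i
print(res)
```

k=0,i=1: res = 0+1 = 1
k=0,i=2: res = 1+2 = 3
k=0,i=3: res = 3+3 = 6
k=0,i=4: res = 6+4 = 10
k=0,i=5: res = 10+5 = 15
k=1,i=1: res = 15+2 = 17
k=1,i=2: res = 17+3 = 20
k=1,i=3: res = 20+4 = 24
k=1,i=4: res = 24+5 = 29
k=1,i=5: res = 29+6 = 35
k=2,i=1: res = 35+3 = 38
k=2,i=2: res = 38+4 = 42
k=2,i=3: res = 42+5 = 47
k=2,i=4: res = 47+6 = 53
k=2,i=5: res = 53+7 = 60
k=3,i=1: res = 60+4 = 64
k=3,i=2: res = 64+5 = 69
k=3,i=3: res = 69+6 = 75
k=3,i=4: res = 75+7 = 82
k=3,i=5: res = 82+8 = 90
k=4,i=1: res = 90+5 = 95
k=4,i=2: res = 95+6 = 101
k=4,i=3: res = 101+7 = 108
k=4,i=4: res = 108+8 = 116
k=4,i=5: res = 116+9 = 125

125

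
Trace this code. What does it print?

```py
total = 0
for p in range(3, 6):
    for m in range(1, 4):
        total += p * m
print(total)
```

72

p=3,m=1: total = 0+3 = 3
p=3,m=2: total = 3+6 = 9
p=3,m=3: total = 9+9 = 18
p=4,m=1: total = 18+4 = 22
p=4,m=2: total = 22+8 = 30
p=4,m=3: total = 30+12 = 42
p=5,m=1: total = 42+5 = 47
p=5,m=2: total = 47+10 = 57
p=5,m=3: total = 57+15 = 72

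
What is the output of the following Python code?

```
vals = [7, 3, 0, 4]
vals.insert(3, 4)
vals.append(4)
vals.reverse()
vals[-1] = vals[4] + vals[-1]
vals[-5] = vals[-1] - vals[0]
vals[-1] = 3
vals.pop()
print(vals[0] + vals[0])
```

insert 4 at 3 → [7, 3, 0, 4, 4]
append 4 → [7, 3, 0, 4, 4, 4]
reverse → [4, 4, 4, 0, 3, 7]
vals[-1] = vals[4]+vals[-1] = 3+7 = 10 → [4, 4, 4, 0, 3, 10]
vals[-5] = vals[-1]-vals[0] = 10-4 = 6 → [4, 6, 4, 0, 3, 10]
vals[-1] = 3 → [4, 6, 4, 0, 3, 3]
pop() removes 3 → [4, 6, 4, 0, 3]
vals[0]+vals[0] = 4+4 = 8

8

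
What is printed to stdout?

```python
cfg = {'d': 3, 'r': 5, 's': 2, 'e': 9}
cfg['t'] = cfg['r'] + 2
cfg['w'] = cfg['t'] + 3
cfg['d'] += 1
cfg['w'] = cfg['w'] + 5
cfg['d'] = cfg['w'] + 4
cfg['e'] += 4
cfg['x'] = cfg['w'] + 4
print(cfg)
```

{'d': 19, 'r': 5, 's': 2, 'e': 13, 't': 7, 'w': 15, 'x': 19}

cfg['t'] = cfg['r']+2 = 7 → {'d': 3, 'r': 5, 's': 2, 'e': 9, 't': 7}
cfg['w'] = cfg['t']+3 = 10 → {'d': 3, 'r': 5, 's': 2, 'e': 9, 't': 7, 'w': 10}
cfg['d'] = 3+1 = 4 → {'d': 4, 'r': 5, 's': 2, 'e': 9, 't': 7, 'w': 10}
cfg['w'] = cfg['w']+5 = 15 → {'d': 4, 'r': 5, 's': 2, 'e': 9, 't': 7, 'w': 15}
cfg['d'] = cfg['w']+4 = 19 → {'d': 19, 'r': 5, 's': 2, 'e': 9, 't': 7, 'w': 15}
cfg['e'] = 9+4 = 13 → {'d': 19, 'r': 5, 's': 2, 'e': 13, 't': 7, 'w': 15}
cfg['x'] = cfg['w']+4 = 19 → {'d': 19, 'r': 5, 's': 2, 'e': 13, 't': 7, 'w': 15, 'x': 19}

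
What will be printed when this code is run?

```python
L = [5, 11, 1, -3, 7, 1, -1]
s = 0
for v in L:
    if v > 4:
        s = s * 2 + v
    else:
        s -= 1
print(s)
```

v=5: >4, s = 0*2+5 = 5
v=11: >4, s = 5*2+11 = 21
v=1: not >4, s = 21-1 = 20
v=-3: not >4, s = 20-1 = 19
v=7: >4, s = 19*2+7 = 45
v=1: not >4, s = 45-1 = 44
v=-1: not >4, s = 44-1 = 43

43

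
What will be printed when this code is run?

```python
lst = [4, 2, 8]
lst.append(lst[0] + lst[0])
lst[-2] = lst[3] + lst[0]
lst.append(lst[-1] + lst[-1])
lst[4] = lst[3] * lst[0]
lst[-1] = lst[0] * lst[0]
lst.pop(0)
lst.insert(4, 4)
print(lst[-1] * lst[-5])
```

8

append lst[0]+lst[0] = 4+4 = 8 → [4, 2, 8, 8]
lst[-2] = lst[3]+lst[0] = 8+4 = 12 → [4, 2, 12, 8]
append lst[-1]+lst[-1] = 8+8 = 16 → [4, 2, 12, 8, 16]
lst[4] = lst[3]*lst[0] = 8*4 = 32 → [4, 2, 12, 8, 32]
lst[-1] = lst[0]*lst[0] = 4*4 = 16 → [4, 2, 12, 8, 16]
pop(0) removes 4 → [2, 12, 8, 16]
insert 4 at 4 → [2, 12, 8, 16, 4]
lst[-1]*lst[-5] = 4*2 = 8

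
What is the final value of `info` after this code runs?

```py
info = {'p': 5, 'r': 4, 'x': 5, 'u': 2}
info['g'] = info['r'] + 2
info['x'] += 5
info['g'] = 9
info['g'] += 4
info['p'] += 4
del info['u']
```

info['g'] = info['r']+2 = 6 → {'p': 5, 'r': 4, 'x': 5, 'u': 2, 'g': 6}
info['x'] = 5+5 = 10 → {'p': 5, 'r': 4, 'x': 10, 'u': 2, 'g': 6}
info['g'] = 9 → {'p': 5, 'r': 4, 'x': 10, 'u': 2, 'g': 9}
info['g'] = 9+4 = 13 → {'p': 5, 'r': 4, 'x': 10, 'u': 2, 'g': 13}
info['p'] = 5+4 = 9 → {'p': 9, 'r': 4, 'x': 10, 'u': 2, 'g': 13}
del 'u' → {'p': 9, 'r': 4, 'x': 10, 'g': 13}

{'p': 9, 'r': 4, 'x': 10, 'g': 13}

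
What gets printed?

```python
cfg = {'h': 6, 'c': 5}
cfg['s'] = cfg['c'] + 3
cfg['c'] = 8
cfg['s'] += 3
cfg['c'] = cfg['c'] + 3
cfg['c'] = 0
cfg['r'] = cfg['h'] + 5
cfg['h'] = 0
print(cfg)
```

cfg['s'] = cfg['c']+3 = 8 → {'h': 6, 'c': 5, 's': 8}
cfg['c'] = 8 → {'h': 6, 'c': 8, 's': 8}
cfg['s'] = 8+3 = 11 → {'h': 6, 'c': 8, 's': 11}
cfg['c'] = cfg['c']+3 = 11 → {'h': 6, 'c': 11, 's': 11}
cfg['c'] = 0 → {'h': 6, 'c': 0, 's': 11}
cfg['r'] = cfg['h']+5 = 11 → {'h': 6, 'c': 0, 's': 11, 'r': 11}
cfg['h'] = 0 → {'h': 0, 'c': 0, 's': 11, 'r': 11}

{'h': 0, 'c': 0, 's': 11, 'r': 11}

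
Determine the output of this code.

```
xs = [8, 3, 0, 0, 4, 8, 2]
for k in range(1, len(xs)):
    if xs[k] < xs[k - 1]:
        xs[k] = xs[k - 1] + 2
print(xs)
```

k=1: 3<8, xs[1] = 8+2 = 10 → [8, 10, 0, 0, 4, 8, 2]
k=2: 0<10, xs[2] = 10+2 = 12 → [8, 10, 12, 0, 4, 8, 2]
k=3: 0<12, xs[3] = 12+2 = 14 → [8, 10, 12, 14, 4, 8, 2]
k=4: 4<14, xs[4] = 14+2 = 16 → [8, 10, 12, 14, 16, 8, 2]
k=5: 8<16, xs[5] = 16+2 = 18 → [8, 10, 12, 14, 16, 18, 2]
k=6: 2<18, xs[6] = 18+2 = 20 → [8, 10, 12, 14, 16, 18, 20]

[8, 10, 12, 14, 16, 18, 20]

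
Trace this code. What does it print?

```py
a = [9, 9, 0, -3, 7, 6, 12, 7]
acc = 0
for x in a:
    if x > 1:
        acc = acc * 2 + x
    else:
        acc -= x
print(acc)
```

x=9: >1, acc = 0*2+9 = 9
x=9: >1, acc = 9*2+9 = 27
x=0: not >1, acc = 27-0 = 27
x=-3: not >1, acc = 27-(-3) = 30
x=7: >1, acc = 30*2+7 = 67
x=6: >1, acc = 67*2+6 = 140
x=12: >1, acc = 140*2+12 = 292
x=7: >1, acc = 292*2+7 = 591

591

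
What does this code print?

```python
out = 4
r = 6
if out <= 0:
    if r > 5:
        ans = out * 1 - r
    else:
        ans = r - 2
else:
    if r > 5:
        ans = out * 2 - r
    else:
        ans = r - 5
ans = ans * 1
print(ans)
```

out=4, r=6
out <= 0 is False; r > 5 is True
→ ans = out * 2 - r = 2
ans = 2*1 = 2

2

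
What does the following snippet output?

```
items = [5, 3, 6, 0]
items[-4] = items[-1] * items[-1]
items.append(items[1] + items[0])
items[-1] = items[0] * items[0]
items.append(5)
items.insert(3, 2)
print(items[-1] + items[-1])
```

items[-4] = items[-1]*items[-1] = 0*0 = 0 → [0, 3, 6, 0]
append items[1]+items[0] = 3+0 = 3 → [0, 3, 6, 0, 3]
items[-1] = items[0]*items[0] = 0*0 = 0 → [0, 3, 6, 0, 0]
append 5 → [0, 3, 6, 0, 0, 5]
insert 2 at 3 → [0, 3, 6, 2, 0, 0, 5]
items[-1]+items[-1] = 5+5 = 10

10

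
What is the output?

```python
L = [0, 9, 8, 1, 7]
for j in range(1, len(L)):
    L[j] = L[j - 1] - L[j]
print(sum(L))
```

j=1: L[1] = 0-9 = -9 → [0, -9, 8, 1, 7]
j=2: L[2] = (-9)-8 = -17 → [0, -9, -17, 1, 7]
j=3: L[3] = (-17)-1 = -18 → [0, -9, -17, -18, 7]
j=4: L[4] = (-18)-7 = -25 → [0, -9, -17, -18, -25]
sum = -69

-69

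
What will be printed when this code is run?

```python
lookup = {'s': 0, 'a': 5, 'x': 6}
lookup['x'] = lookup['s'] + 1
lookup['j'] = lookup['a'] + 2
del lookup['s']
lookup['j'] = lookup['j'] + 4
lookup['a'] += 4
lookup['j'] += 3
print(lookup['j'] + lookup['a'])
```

lookup['x'] = lookup['s']+1 = 1 → {'s': 0, 'a': 5, 'x': 1}
lookup['j'] = lookup['a']+2 = 7 → {'s': 0, 'a': 5, 'x': 1, 'j': 7}
del 's' → {'a': 5, 'x': 1, 'j': 7}
lookup['j'] = lookup['j']+4 = 11 → {'a': 5, 'x': 1, 'j': 11}
lookup['a'] = 5+4 = 9 → {'a': 9, 'x': 1, 'j': 11}
lookup['j'] = 11+3 = 14 → {'a': 9, 'x': 1, 'j': 14}
lookup['j']+lookup['a'] = 14+9 = 23

23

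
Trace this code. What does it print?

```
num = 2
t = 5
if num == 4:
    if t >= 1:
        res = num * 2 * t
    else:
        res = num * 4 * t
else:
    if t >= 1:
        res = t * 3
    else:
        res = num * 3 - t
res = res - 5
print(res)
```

10

num=2, t=5
num == 4 is False; t >= 1 is True
→ res = t * 3 = 15
res = 15-5 = 10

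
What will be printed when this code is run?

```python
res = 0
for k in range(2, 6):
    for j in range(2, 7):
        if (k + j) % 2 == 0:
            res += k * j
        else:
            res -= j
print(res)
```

k=2,j=2: even sum, res = 0+4 = 4
k=2,j=3: odd sum, res = 4-3 = 1
k=2,j=4: even sum, res = 1+8 = 9
k=2,j=5: odd sum, res = 9-5 = 4
k=2,j=6: even sum, res = 4+12 = 16
k=3,j=2: odd sum, res = 16-2 = 14
k=3,j=3: even sum, res = 14+9 = 23
k=3,j=4: odd sum, res = 23-4 = 19
k=3,j=5: even sum, res = 19+15 = 34
k=3,j=6: odd sum, res = 34-6 = 28
k=4,j=2: even sum, res = 28+8 = 36
k=4,j=3: odd sum, res = 36-3 = 33
k=4,j=4: even sum, res = 33+16 = 49
k=4,j=5: odd sum, res = 49-5 = 44
k=4,j=6: even sum, res = 44+24 = 68
k=5,j=2: odd sum, res = 68-2 = 66
k=5,j=3: even sum, res = 66+15 = 81
k=5,j=4: odd sum, res = 81-4 = 77
k=5,j=5: even sum, res = 77+25 = 102
k=5,j=6: odd sum, res = 102-6 = 96

96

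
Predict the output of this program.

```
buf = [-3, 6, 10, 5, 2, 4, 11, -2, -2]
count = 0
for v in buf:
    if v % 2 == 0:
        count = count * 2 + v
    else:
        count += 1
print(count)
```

462

v=-3: not even, count = 0+1 = 1
v=6: even, count = 1*2+6 = 8
v=10: even, count = 8*2+10 = 26
v=5: not even, count = 26+1 = 27
v=2: even, count = 27*2+2 = 56
v=4: even, count = 56*2+4 = 116
v=11: not even, count = 116+1 = 117
v=-2: even, count = 117*2+(-2) = 232
v=-2: even, count = 232*2+(-2) = 462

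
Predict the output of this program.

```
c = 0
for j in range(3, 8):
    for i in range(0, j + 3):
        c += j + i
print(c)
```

355

j=3,i=0: c = 0+3 = 3
j=3,i=1: c = 3+4 = 7
j=3,i=2: c = 7+5 = 12
j=3,i=3: c = 12+6 = 18
j=3,i=4: c = 18+7 = 25
j=3,i=5: c = 25+8 = 33
j=4,i=0: c = 33+4 = 37
j=4,i=1: c = 37+5 = 42
j=4,i=2: c = 42+6 = 48
j=4,i=3: c = 48+7 = 55
j=4,i=4: c = 55+8 = 63
j=4,i=5: c = 63+9 = 72
j=4,i=6: c = 72+10 = 82
j=5,i=0: c = 82+5 = 87
j=5,i=1: c = 87+6 = 93
j=5,i=2: c = 93+7 = 100
j=5,i=3: c = 100+8 = 108
j=5,i=4: c = 108+9 = 117
j=5,i=5: c = 117+10 = 127
j=5,i=6: c = 127+11 = 138
j=5,i=7: c = 138+12 = 150
j=6,i=0: c = 150+6 = 156
j=6,i=1: c = 156+7 = 163
j=6,i=2: c = 163+8 = 171
j=6,i=3: c = 171+9 = 180
j=6,i=4: c = 180+10 = 190
j=6,i=5: c = 190+11 = 201
j=6,i=6: c = 201+12 = 213
j=6,i=7: c = 213+13 = 226
j=6,i=8: c = 226+14 = 240
j=7,i=0: c = 240+7 = 247
j=7,i=1: c = 247+8 = 255
j=7,i=2: c = 255+9 = 264
j=7,i=3: c = 264+10 = 274
j=7,i=4: c = 274+11 = 285
j=7,i=5: c = 285+12 = 297
j=7,i=6: c = 297+13 = 310
j=7,i=7: c = 310+14 = 324
j=7,i=8: c = 324+15 = 339
j=7,i=9: c = 339+16 = 355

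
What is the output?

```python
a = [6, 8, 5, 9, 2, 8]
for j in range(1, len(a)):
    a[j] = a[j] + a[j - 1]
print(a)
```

[6, 14, 19, 28, 30, 38]

j=1: a[1] = 8+6 = 14 → [6, 14, 5, 9, 2, 8]
j=2: a[2] = 5+14 = 19 → [6, 14, 19, 9, 2, 8]
j=3: a[3] = 9+19 = 28 → [6, 14, 19, 28, 2, 8]
j=4: a[4] = 2+28 = 30 → [6, 14, 19, 28, 30, 8]
j=5: a[5] = 8+30 = 38 → [6, 14, 19, 28, 30, 38]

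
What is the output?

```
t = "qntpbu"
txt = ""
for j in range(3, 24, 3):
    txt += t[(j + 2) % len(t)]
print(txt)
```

utututu

j=3: add t[5]='u' → 'u'
j=6: add t[2]='t' → 'ut'
j=9: add t[5]='u' → 'utu'
j=12: add t[2]='t' → 'utut'
j=15: add t[5]='u' → 'ututu'
j=18: add t[2]='t' → 'ututut'
j=21: add t[5]='u' → 'utututu'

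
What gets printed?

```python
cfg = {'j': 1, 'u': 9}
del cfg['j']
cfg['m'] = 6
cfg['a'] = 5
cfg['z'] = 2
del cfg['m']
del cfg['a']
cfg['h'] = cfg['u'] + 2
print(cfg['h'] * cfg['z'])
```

22

del 'j' → {'u': 9}
cfg['m'] = 6 → {'u': 9, 'm': 6}
cfg['a'] = 5 → {'u': 9, 'm': 6, 'a': 5}
cfg['z'] = 2 → {'u': 9, 'm': 6, 'a': 5, 'z': 2}
del 'm' → {'u': 9, 'a': 5, 'z': 2}
del 'a' → {'u': 9, 'z': 2}
cfg['h'] = cfg['u']+2 = 11 → {'u': 9, 'z': 2, 'h': 11}
cfg['h']*cfg['z'] = 11*2 = 22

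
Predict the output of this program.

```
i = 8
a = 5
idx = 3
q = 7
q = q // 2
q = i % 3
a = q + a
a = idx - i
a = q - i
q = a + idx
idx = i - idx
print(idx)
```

5

q = 7//2 = 3
q = 8%3 = 2
a = 2+5 = 7
a = 3-8 = -5
a = 2-8 = -6
q = (-6)+3 = -3
idx = 8-3 = 5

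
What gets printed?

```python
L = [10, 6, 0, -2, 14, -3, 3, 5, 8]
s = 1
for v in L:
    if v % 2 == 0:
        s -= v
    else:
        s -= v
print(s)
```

-40

v=10: even, s = 1-10 = -9
v=6: even, s = (-9)-6 = -15
v=0: even, s = (-15)-0 = -15
v=-2: even, s = (-15)-(-2) = -13
v=14: even, s = (-13)-14 = -27
v=-3: not even, s = (-27)-(-3) = -24
v=3: not even, s = (-24)-3 = -27
v=5: not even, s = (-27)-5 = -32
v=8: even, s = (-32)-8 = -40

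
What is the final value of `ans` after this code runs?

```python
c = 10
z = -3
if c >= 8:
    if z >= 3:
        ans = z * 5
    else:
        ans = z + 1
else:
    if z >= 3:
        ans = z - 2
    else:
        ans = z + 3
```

c=10, z=-3
c >= 8 is True; z >= 3 is False
→ ans = z + 1 = -2

-2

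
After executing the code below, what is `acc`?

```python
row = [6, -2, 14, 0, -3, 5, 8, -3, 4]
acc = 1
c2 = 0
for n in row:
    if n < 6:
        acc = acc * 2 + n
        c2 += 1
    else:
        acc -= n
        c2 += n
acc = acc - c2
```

-904

n=6: not <6, acc = 1-6 = -5; c2=6
n=-2: <6, acc = (-5)*2+(-2) = -12; c2=7
n=14: not <6, acc = (-12)-14 = -26; c2=21
n=0: <6, acc = (-26)*2+0 = -52; c2=22
n=-3: <6, acc = (-52)*2+(-3) = -107; c2=23
n=5: <6, acc = (-107)*2+5 = -209; c2=24
n=8: not <6, acc = (-209)-8 = -217; c2=32
n=-3: <6, acc = (-217)*2+(-3) = -437; c2=33
n=4: <6, acc = (-437)*2+4 = -870; c2=34
acc-c2 = (-870)-34 = -904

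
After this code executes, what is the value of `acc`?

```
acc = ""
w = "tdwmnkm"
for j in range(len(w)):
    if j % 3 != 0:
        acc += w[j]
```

j=0: skip
j=1: add 'd' → 'd'
j=2: add 'w' → 'dw'
j=3: skip
j=4: add 'n' → 'dwn'
j=5: add 'k' → 'dwnk'
j=6: skip

'dwnk'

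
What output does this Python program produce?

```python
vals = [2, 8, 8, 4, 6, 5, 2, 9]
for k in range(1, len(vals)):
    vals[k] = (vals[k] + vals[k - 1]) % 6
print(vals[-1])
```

2

k=1: vals[1] = (8+2)%6 = 4 → [2, 4, 8, 4, 6, 5, 2, 9]
k=2: vals[2] = (8+4)%6 = 0 → [2, 4, 0, 4, 6, 5, 2, 9]
k=3: vals[3] = (4+0)%6 = 4 → [2, 4, 0, 4, 6, 5, 2, 9]
k=4: vals[4] = (6+4)%6 = 4 → [2, 4, 0, 4, 4, 5, 2, 9]
k=5: vals[5] = (5+4)%6 = 3 → [2, 4, 0, 4, 4, 3, 2, 9]
k=6: vals[6] = (2+3)%6 = 5 → [2, 4, 0, 4, 4, 3, 5, 9]
k=7: vals[7] = (9+5)%6 = 2 → [2, 4, 0, 4, 4, 3, 5, 2]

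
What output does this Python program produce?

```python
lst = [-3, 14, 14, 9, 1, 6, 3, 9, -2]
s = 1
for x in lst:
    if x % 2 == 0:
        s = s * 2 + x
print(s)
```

194

x=-3: not even
x=14: even, s = 1*2+14 = 16
x=14: even, s = 16*2+14 = 46
x=9: not even
x=1: not even
x=6: even, s = 46*2+6 = 98
x=3: not even
x=9: not even
x=-2: even, s = 98*2+(-2) = 194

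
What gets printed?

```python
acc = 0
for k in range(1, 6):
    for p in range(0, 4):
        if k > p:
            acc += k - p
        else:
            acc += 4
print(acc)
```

k=1,p=0: 1>0, acc = 0+1 = 1
k=1,p=1: not 1>1, acc = 1+4 = 5
k=1,p=2: not 1>2, acc = 5+4 = 9
k=1,p=3: not 1>3, acc = 9+4 = 13
k=2,p=0: 2>0, acc = 13+2 = 15
k=2,p=1: 2>1, acc = 15+1 = 16
k=2,p=2: not 2>2, acc = 16+4 = 20
k=2,p=3: not 2>3, acc = 20+4 = 24
k=3,p=0: 3>0, acc = 24+3 = 27
k=3,p=1: 3>1, acc = 27+2 = 29
k=3,p=2: 3>2, acc = 29+1 = 30
k=3,p=3: not 3>3, acc = 30+4 = 34
k=4,p=0: 4>0, acc = 34+4 = 38
k=4,p=1: 4>1, acc = 38+3 = 41
k=4,p=2: 4>2, acc = 41+2 = 43
k=4,p=3: 4>3, acc = 43+1 = 44
k=5,p=0: 5>0, acc = 44+5 = 49
k=5,p=1: 5>1, acc = 49+4 = 53
k=5,p=2: 5>2, acc = 53+3 = 56
k=5,p=3: 5>3, acc = 56+2 = 58

58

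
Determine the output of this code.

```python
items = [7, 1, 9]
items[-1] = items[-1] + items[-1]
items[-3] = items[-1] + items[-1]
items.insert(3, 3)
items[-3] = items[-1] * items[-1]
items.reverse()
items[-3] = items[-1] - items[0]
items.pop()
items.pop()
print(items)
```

items[-1] = items[-1]+items[-1] = 9+9 = 18 → [7, 1, 18]
items[-3] = items[-1]+items[-1] = 18+18 = 36 → [36, 1, 18]
insert 3 at 3 → [36, 1, 18, 3]
items[-3] = items[-1]*items[-1] = 3*3 = 9 → [36, 9, 18, 3]
reverse → [3, 18, 9, 36]
items[-3] = items[-1]-items[0] = 36-3 = 33 → [3, 33, 9, 36]
pop() removes 36 → [3, 33, 9]
pop() removes 9 → [3, 33]

[3, 33]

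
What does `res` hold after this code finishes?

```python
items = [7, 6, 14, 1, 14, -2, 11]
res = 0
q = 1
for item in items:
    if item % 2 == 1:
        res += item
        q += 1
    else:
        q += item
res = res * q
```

684

item=7: odd, res = 0+7 = 7; q=2
item=6: not odd; q=8
item=14: not odd; q=22
item=1: odd, res = 7+1 = 8; q=23
item=14: not odd; q=37
item=-2: not odd; q=35
item=11: odd, res = 8+11 = 19; q=36
res*q = 19*36 = 684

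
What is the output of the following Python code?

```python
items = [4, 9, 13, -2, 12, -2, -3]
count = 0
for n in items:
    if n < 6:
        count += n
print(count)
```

n=4: <6, count = 0+4 = 4
n=9: not <6
n=13: not <6
n=-2: <6, count = 4+(-2) = 2
n=12: not <6
n=-2: <6, count = 2+(-2) = 0
n=-3: <6, count = 0+(-3) = -3

-3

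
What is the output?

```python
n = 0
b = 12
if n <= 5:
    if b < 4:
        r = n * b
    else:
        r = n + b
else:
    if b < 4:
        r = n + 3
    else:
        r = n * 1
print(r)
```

n=0, b=12
n <= 5 is True; b < 4 is False
→ r = n + b = 12

12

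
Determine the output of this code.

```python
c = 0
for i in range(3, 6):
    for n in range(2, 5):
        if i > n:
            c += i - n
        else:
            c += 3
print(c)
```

i=3,n=2: 3>2, c = 0+1 = 1
i=3,n=3: not 3>3, c = 1+3 = 4
i=3,n=4: not 3>4, c = 4+3 = 7
i=4,n=2: 4>2, c = 7+2 = 9
i=4,n=3: 4>3, c = 9+1 = 10
i=4,n=4: not 4>4, c = 10+3 = 13
i=5,n=2: 5>2, c = 13+3 = 16
i=5,n=3: 5>3, c = 16+2 = 18
i=5,n=4: 5>4, c = 18+1 = 19

19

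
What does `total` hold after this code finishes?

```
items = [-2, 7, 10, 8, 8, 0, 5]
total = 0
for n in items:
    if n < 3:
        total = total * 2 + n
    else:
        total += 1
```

5

n=-2: <3, total = 0*2+(-2) = -2
n=7: not <3, total = (-2)+1 = -1
n=10: not <3, total = (-1)+1 = 0
n=8: not <3, total = 0+1 = 1
n=8: not <3, total = 1+1 = 2
n=0: <3, total = 2*2+0 = 4
n=5: not <3, total = 4+1 = 5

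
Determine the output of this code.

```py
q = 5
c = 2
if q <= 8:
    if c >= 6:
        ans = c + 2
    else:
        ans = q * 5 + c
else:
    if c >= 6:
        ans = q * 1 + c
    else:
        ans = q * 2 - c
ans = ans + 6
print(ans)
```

33

q=5, c=2
q <= 8 is True; c >= 6 is False
→ ans = q * 5 + c = 27
ans = 27+6 = 33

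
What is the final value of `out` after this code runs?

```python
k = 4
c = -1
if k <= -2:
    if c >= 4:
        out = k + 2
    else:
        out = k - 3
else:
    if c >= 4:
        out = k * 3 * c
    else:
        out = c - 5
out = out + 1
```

k=4, c=-1
k <= -2 is False; c >= 4 is False
→ out = c - 5 = -6
out = (-6)+1 = -5

-5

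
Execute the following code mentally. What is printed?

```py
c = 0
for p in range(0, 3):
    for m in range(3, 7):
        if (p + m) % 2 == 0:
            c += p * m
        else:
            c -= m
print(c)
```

p=0,m=3: odd sum, c = 0-3 = -3
p=0,m=4: even sum, c = (-3)+0 = -3
p=0,m=5: odd sum, c = (-3)-5 = -8
p=0,m=6: even sum, c = (-8)+0 = -8
p=1,m=3: even sum, c = (-8)+3 = -5
p=1,m=4: odd sum, c = (-5)-4 = -9
p=1,m=5: even sum, c = (-9)+5 = -4
p=1,m=6: odd sum, c = (-4)-6 = -10
p=2,m=3: odd sum, c = (-10)-3 = -13
p=2,m=4: even sum, c = (-13)+8 = -5
p=2,m=5: odd sum, c = (-5)-5 = -10
p=2,m=6: even sum, c = (-10)+12 = 2

2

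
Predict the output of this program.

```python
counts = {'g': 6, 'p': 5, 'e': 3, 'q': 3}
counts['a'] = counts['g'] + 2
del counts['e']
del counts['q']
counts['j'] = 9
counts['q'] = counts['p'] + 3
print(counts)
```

{'g': 6, 'p': 5, 'a': 8, 'j': 9, 'q': 8}

counts['a'] = counts['g']+2 = 8 → {'g': 6, 'p': 5, 'e': 3, 'q': 3, 'a': 8}
del 'e' → {'g': 6, 'p': 5, 'q': 3, 'a': 8}
del 'q' → {'g': 6, 'p': 5, 'a': 8}
counts['j'] = 9 → {'g': 6, 'p': 5, 'a': 8, 'j': 9}
counts['q'] = counts['p']+3 = 8 → {'g': 6, 'p': 5, 'a': 8, 'j': 9, 'q': 8}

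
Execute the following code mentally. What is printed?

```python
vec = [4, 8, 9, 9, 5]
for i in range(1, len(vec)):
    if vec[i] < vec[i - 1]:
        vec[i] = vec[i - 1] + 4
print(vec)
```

i=1: 8>=4, unchanged → [4, 8, 9, 9, 5]
i=2: 9>=8, unchanged → [4, 8, 9, 9, 5]
i=3: 9>=9, unchanged → [4, 8, 9, 9, 5]
i=4: 5<9, vec[4] = 9+4 = 13 → [4, 8, 9, 9, 13]

[4, 8, 9, 9, 13]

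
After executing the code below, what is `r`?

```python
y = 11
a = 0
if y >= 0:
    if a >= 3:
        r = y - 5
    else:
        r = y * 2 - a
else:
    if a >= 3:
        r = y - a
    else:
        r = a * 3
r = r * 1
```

y=11, a=0
y >= 0 is True; a >= 3 is False
→ r = y * 2 - a = 22
r = 22*1 = 22

22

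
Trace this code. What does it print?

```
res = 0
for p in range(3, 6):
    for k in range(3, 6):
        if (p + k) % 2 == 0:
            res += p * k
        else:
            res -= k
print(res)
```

p=3,k=3: even sum, res = 0+9 = 9
p=3,k=4: odd sum, res = 9-4 = 5
p=3,k=5: even sum, res = 5+15 = 20
p=4,k=3: odd sum, res = 20-3 = 17
p=4,k=4: even sum, res = 17+16 = 33
p=4,k=5: odd sum, res = 33-5 = 28
p=5,k=3: even sum, res = 28+15 = 43
p=5,k=4: odd sum, res = 43-4 = 39
p=5,k=5: even sum, res = 39+25 = 64

64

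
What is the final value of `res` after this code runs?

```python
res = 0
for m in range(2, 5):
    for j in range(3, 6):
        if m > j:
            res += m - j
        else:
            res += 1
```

9

m=2,j=3: not 2>3, res = 0+1 = 1
m=2,j=4: not 2>4, res = 1+1 = 2
m=2,j=5: not 2>5, res = 2+1 = 3
m=3,j=3: not 3>3, res = 3+1 = 4
m=3,j=4: not 3>4, res = 4+1 = 5
m=3,j=5: not 3>5, res = 5+1 = 6
m=4,j=3: 4>3, res = 6+1 = 7
m=4,j=4: not 4>4, res = 7+1 = 8
m=4,j=5: not 4>5, res = 8+1 = 9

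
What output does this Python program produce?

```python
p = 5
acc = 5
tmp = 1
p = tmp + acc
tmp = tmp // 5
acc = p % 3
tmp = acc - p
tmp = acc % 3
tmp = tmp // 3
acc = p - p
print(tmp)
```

0

p = 1+5 = 6
tmp = 1//5 = 0
acc = 6%3 = 0
tmp = 0-6 = -6
tmp = 0%3 = 0
tmp = 0//3 = 0
acc = 6-6 = 0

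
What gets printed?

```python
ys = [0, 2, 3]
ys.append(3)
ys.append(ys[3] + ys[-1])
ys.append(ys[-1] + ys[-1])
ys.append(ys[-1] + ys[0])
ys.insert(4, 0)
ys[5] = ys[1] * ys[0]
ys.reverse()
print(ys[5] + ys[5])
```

6

append 3 → [0, 2, 3, 3]
append ys[3]+ys[-1] = 3+3 = 6 → [0, 2, 3, 3, 6]
append ys[-1]+ys[-1] = 6+6 = 12 → [0, 2, 3, 3, 6, 12]
append ys[-1]+ys[0] = 12+0 = 12 → [0, 2, 3, 3, 6, 12, 12]
insert 0 at 4 → [0, 2, 3, 3, 0, 6, 12, 12]
ys[5] = ys[1]*ys[0] = 2*0 = 0 → [0, 2, 3, 3, 0, 0, 12, 12]
reverse → [12, 12, 0, 0, 3, 3, 2, 0]
ys[5]+ys[5] = 3+3 = 6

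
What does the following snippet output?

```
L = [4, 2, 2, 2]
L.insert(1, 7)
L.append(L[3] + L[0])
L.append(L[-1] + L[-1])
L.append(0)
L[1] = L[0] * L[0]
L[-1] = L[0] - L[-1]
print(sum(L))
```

insert 7 at 1 → [4, 7, 2, 2, 2]
append L[3]+L[0] = 2+4 = 6 → [4, 7, 2, 2, 2, 6]
append L[-1]+L[-1] = 6+6 = 12 → [4, 7, 2, 2, 2, 6, 12]
append 0 → [4, 7, 2, 2, 2, 6, 12, 0]
L[1] = L[0]*L[0] = 4*4 = 16 → [4, 16, 2, 2, 2, 6, 12, 0]
L[-1] = L[0]-L[-1] = 4-0 = 4 → [4, 16, 2, 2, 2, 6, 12, 4]
sum = 48

48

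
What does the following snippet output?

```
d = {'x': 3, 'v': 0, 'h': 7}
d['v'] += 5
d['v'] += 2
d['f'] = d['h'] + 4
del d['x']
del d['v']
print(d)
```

{'h': 7, 'f': 11}

d['v'] = 0+5 = 5 → {'x': 3, 'v': 5, 'h': 7}
d['v'] = 5+2 = 7 → {'x': 3, 'v': 7, 'h': 7}
d['f'] = d['h']+4 = 11 → {'x': 3, 'v': 7, 'h': 7, 'f': 11}
del 'x' → {'v': 7, 'h': 7, 'f': 11}
del 'v' → {'h': 7, 'f': 11}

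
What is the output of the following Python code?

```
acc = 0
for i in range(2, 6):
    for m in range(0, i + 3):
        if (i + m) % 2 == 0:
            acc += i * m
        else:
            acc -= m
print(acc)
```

i=2,m=0: even sum, acc = 0+0 = 0
i=2,m=1: odd sum, acc = 0-1 = -1
i=2,m=2: even sum, acc = (-1)+4 = 3
i=2,m=3: odd sum, acc = 3-3 = 0
i=2,m=4: even sum, acc = 0+8 = 8
i=3,m=0: odd sum, acc = 8-0 = 8
i=3,m=1: even sum, acc = 8+3 = 11
i=3,m=2: odd sum, acc = 11-2 = 9
i=3,m=3: even sum, acc = 9+9 = 18
i=3,m=4: odd sum, acc = 18-4 = 14
i=3,m=5: even sum, acc = 14+15 = 29
i=4,m=0: even sum, acc = 29+0 = 29
i=4,m=1: odd sum, acc = 29-1 = 28
i=4,m=2: even sum, acc = 28+8 = 36
i=4,m=3: odd sum, acc = 36-3 = 33
i=4,m=4: even sum, acc = 33+16 = 49
i=4,m=5: odd sum, acc = 49-5 = 44
i=4,m=6: even sum, acc = 44+24 = 68
i=5,m=0: odd sum, acc = 68-0 = 68
i=5,m=1: even sum, acc = 68+5 = 73
i=5,m=2: odd sum, acc = 73-2 = 71
i=5,m=3: even sum, acc = 71+15 = 86
i=5,m=4: odd sum, acc = 86-4 = 82
i=5,m=5: even sum, acc = 82+25 = 107
i=5,m=6: odd sum, acc = 107-6 = 101
i=5,m=7: even sum, acc = 101+35 = 136

136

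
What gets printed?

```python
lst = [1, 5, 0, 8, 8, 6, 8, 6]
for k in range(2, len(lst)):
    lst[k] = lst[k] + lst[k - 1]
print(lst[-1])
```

k=2: lst[2] = 0+5 = 5 → [1, 5, 5, 8, 8, 6, 8, 6]
k=3: lst[3] = 8+5 = 13 → [1, 5, 5, 13, 8, 6, 8, 6]
k=4: lst[4] = 8+13 = 21 → [1, 5, 5, 13, 21, 6, 8, 6]
k=5: lst[5] = 6+21 = 27 → [1, 5, 5, 13, 21, 27, 8, 6]
k=6: lst[6] = 8+27 = 35 → [1, 5, 5, 13, 21, 27, 35, 6]
k=7: lst[7] = 6+35 = 41 → [1, 5, 5, 13, 21, 27, 35, 41]

41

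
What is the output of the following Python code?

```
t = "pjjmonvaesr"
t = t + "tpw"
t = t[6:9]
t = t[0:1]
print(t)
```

v

+ 'tpw' → 'pjjmonvaesrtpw'
slice [6:9] → 'vae'
slice [0:1] → 'v'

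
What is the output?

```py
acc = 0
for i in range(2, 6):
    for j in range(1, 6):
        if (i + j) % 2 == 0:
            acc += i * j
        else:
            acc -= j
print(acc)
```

i=2,j=1: odd sum, acc = 0-1 = -1
i=2,j=2: even sum, acc = (-1)+4 = 3
i=2,j=3: odd sum, acc = 3-3 = 0
i=2,j=4: even sum, acc = 0+8 = 8
i=2,j=5: odd sum, acc = 8-5 = 3
i=3,j=1: even sum, acc = 3+3 = 6
i=3,j=2: odd sum, acc = 6-2 = 4
i=3,j=3: even sum, acc = 4+9 = 13
i=3,j=4: odd sum, acc = 13-4 = 9
i=3,j=5: even sum, acc = 9+15 = 24
i=4,j=1: odd sum, acc = 24-1 = 23
i=4,j=2: even sum, acc = 23+8 = 31
i=4,j=3: odd sum, acc = 31-3 = 28
i=4,j=4: even sum, acc = 28+16 = 44
i=4,j=5: odd sum, acc = 44-5 = 39
i=5,j=1: even sum, acc = 39+5 = 44
i=5,j=2: odd sum, acc = 44-2 = 42
i=5,j=3: even sum, acc = 42+15 = 57
i=5,j=4: odd sum, acc = 57-4 = 53
i=5,j=5: even sum, acc = 53+25 = 78

78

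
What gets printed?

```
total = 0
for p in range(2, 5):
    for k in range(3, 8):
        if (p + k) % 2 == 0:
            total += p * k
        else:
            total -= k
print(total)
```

65

p=2,k=3: odd sum, total = 0-3 = -3
p=2,k=4: even sum, total = (-3)+8 = 5
p=2,k=5: odd sum, total = 5-5 = 0
p=2,k=6: even sum, total = 0+12 = 12
p=2,k=7: odd sum, total = 12-7 = 5
p=3,k=3: even sum, total = 5+9 = 14
p=3,k=4: odd sum, total = 14-4 = 10
p=3,k=5: even sum, total = 10+15 = 25
p=3,k=6: odd sum, total = 25-6 = 19
p=3,k=7: even sum, total = 19+21 = 40
p=4,k=3: odd sum, total = 40-3 = 37
p=4,k=4: even sum, total = 37+16 = 53
p=4,k=5: odd sum, total = 53-5 = 48
p=4,k=6: even sum, total = 48+24 = 72
p=4,k=7: odd sum, total = 72-7 = 65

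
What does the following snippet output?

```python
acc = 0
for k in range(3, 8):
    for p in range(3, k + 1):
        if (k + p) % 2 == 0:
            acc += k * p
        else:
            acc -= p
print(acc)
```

k=3,p=3: even sum, acc = 0+9 = 9
k=4,p=3: odd sum, acc = 9-3 = 6
k=4,p=4: even sum, acc = 6+16 = 22
k=5,p=3: even sum, acc = 22+15 = 37
k=5,p=4: odd sum, acc = 37-4 = 33
k=5,p=5: even sum, acc = 33+25 = 58
k=6,p=3: odd sum, acc = 58-3 = 55
k=6,p=4: even sum, acc = 55+24 = 79
k=6,p=5: odd sum, acc = 79-5 = 74
k=6,p=6: even sum, acc = 74+36 = 110
k=7,p=3: even sum, acc = 110+21 = 131
k=7,p=4: odd sum, acc = 131-4 = 127
k=7,p=5: even sum, acc = 127+35 = 162
k=7,p=6: odd sum, acc = 162-6 = 156
k=7,p=7: even sum, acc = 156+49 = 205

205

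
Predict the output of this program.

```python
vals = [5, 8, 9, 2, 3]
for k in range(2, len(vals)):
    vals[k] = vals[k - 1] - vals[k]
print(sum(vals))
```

k=2: vals[2] = 8-9 = -1 → [5, 8, -1, 2, 3]
k=3: vals[3] = (-1)-2 = -3 → [5, 8, -1, -3, 3]
k=4: vals[4] = (-3)-3 = -6 → [5, 8, -1, -3, -6]
sum = 3

3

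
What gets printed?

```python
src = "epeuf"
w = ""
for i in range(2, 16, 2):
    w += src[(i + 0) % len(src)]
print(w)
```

i=2: add src[2]='e' → 'e'
i=4: add src[4]='f' → 'ef'
i=6: add src[1]='p' → 'efp'
i=8: add src[3]='u' → 'efpu'
i=10: add src[0]='e' → 'efpue'
i=12: add src[2]='e' → 'efpuee'
i=14: add src[4]='f' → 'efpueef'

efpueef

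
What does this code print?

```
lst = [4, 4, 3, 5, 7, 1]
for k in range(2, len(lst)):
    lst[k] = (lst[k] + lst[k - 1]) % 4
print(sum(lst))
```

14

k=2: lst[2] = (3+4)%4 = 3 → [4, 4, 3, 5, 7, 1]
k=3: lst[3] = (5+3)%4 = 0 → [4, 4, 3, 0, 7, 1]
k=4: lst[4] = (7+0)%4 = 3 → [4, 4, 3, 0, 3, 1]
k=5: lst[5] = (1+3)%4 = 0 → [4, 4, 3, 0, 3, 0]
sum = 14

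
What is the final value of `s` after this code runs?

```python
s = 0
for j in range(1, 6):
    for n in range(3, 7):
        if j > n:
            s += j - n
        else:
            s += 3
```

j=1,n=3: not 1>3, s = 0+3 = 3
j=1,n=4: not 1>4, s = 3+3 = 6
j=1,n=5: not 1>5, s = 6+3 = 9
j=1,n=6: not 1>6, s = 9+3 = 12
j=2,n=3: not 2>3, s = 12+3 = 15
j=2,n=4: not 2>4, s = 15+3 = 18
j=2,n=5: not 2>5, s = 18+3 = 21
j=2,n=6: not 2>6, s = 21+3 = 24
j=3,n=3: not 3>3, s = 24+3 = 27
j=3,n=4: not 3>4, s = 27+3 = 30
j=3,n=5: not 3>5, s = 30+3 = 33
j=3,n=6: not 3>6, s = 33+3 = 36
j=4,n=3: 4>3, s = 36+1 = 37
j=4,n=4: not 4>4, s = 37+3 = 40
j=4,n=5: not 4>5, s = 40+3 = 43
j=4,n=6: not 4>6, s = 43+3 = 46
j=5,n=3: 5>3, s = 46+2 = 48
j=5,n=4: 5>4, s = 48+1 = 49
j=5,n=5: not 5>5, s = 49+3 = 52
j=5,n=6: not 5>6, s = 52+3 = 55

55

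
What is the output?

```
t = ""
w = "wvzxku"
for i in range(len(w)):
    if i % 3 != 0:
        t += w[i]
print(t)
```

i=0: skip
i=1: add 'v' → 'v'
i=2: add 'z' → 'vz'
i=3: skip
i=4: add 'k' → 'vzk'
i=5: add 'u' → 'vzku'

vzku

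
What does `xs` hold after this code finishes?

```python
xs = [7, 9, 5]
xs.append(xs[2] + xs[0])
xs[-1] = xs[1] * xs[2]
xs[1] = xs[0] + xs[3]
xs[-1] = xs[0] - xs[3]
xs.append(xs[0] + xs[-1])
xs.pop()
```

append xs[2]+xs[0] = 5+7 = 12 → [7, 9, 5, 12]
xs[-1] = xs[1]*xs[2] = 9*5 = 45 → [7, 9, 5, 45]
xs[1] = xs[0]+xs[3] = 7+45 = 52 → [7, 52, 5, 45]
xs[-1] = xs[0]-xs[3] = 7-45 = -38 → [7, 52, 5, -38]
append xs[0]+xs[-1] = 7+(-38) = -31 → [7, 52, 5, -38, -31]
pop() removes -31 → [7, 52, 5, -38]

[7, 52, 5, -38]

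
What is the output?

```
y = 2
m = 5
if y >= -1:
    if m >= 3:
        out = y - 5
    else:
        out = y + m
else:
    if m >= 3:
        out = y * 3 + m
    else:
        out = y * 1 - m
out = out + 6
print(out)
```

y=2, m=5
y >= -1 is True; m >= 3 is True
→ out = y - 5 = -3
out = (-3)+6 = 3

3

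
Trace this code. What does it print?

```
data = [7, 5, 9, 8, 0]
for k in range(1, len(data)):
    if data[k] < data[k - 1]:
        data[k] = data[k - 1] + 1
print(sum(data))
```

k=1: 5<7, data[1] = 7+1 = 8 → [7, 8, 9, 8, 0]
k=2: 9>=8, unchanged → [7, 8, 9, 8, 0]
k=3: 8<9, data[3] = 9+1 = 10 → [7, 8, 9, 10, 0]
k=4: 0<10, data[4] = 10+1 = 11 → [7, 8, 9, 10, 11]
sum = 45

45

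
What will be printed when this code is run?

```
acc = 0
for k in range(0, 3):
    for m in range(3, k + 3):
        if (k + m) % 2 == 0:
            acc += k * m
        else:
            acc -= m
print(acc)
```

k=1,m=3: even sum, acc = 0+3 = 3
k=2,m=3: odd sum, acc = 3-3 = 0
k=2,m=4: even sum, acc = 0+8 = 8

8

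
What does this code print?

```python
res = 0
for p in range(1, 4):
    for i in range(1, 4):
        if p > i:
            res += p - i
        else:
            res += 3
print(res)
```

22

p=1,i=1: not 1>1, res = 0+3 = 3
p=1,i=2: not 1>2, res = 3+3 = 6
p=1,i=3: not 1>3, res = 6+3 = 9
p=2,i=1: 2>1, res = 9+1 = 10
p=2,i=2: not 2>2, res = 10+3 = 13
p=2,i=3: not 2>3, res = 13+3 = 16
p=3,i=1: 3>1, res = 16+2 = 18
p=3,i=2: 3>2, res = 18+1 = 19
p=3,i=3: not 3>3, res = 19+3 = 22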